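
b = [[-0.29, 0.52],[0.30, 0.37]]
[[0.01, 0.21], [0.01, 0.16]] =b @ [[0.0, 0.02], [0.02, 0.41]]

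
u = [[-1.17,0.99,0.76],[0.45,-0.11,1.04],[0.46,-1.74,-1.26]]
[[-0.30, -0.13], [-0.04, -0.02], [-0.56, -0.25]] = u@[[0.67, 0.29], [0.69, 0.30], [-0.26, -0.11]]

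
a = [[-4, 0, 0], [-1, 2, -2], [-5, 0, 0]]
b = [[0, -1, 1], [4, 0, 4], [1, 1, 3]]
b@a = [[-4, -2, 2], [-36, 0, 0], [-20, 2, -2]]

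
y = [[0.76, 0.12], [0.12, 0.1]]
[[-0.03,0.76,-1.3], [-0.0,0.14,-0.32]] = y @ [[-0.04,  0.96,  -1.48],[0.00,  0.29,  -1.43]]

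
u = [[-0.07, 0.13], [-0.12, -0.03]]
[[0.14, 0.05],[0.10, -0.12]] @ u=[[-0.02, 0.02], [0.01, 0.02]]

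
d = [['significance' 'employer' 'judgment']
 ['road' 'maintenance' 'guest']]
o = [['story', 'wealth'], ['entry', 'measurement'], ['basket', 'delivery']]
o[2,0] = 'basket'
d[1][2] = 'guest'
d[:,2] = ['judgment', 'guest']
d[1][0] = 'road'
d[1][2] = 'guest'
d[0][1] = 'employer'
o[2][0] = 'basket'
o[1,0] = 'entry'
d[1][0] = 'road'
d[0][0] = 'significance'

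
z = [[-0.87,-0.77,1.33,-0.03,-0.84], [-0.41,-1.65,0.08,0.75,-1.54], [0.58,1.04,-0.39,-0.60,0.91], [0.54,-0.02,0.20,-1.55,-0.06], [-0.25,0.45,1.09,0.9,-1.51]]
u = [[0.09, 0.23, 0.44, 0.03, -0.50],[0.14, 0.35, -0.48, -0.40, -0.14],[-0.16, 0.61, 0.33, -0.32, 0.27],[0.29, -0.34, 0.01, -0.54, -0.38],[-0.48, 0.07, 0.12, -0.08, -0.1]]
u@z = [[0.22,-0.22,-0.57,-0.59,0.72], [-0.72,-1.24,0.17,1.04,-0.86], [-0.16,-0.41,-0.06,1.0,-0.89], [-0.30,0.19,-0.17,0.23,0.9], [0.44,0.34,-0.80,0.03,0.56]]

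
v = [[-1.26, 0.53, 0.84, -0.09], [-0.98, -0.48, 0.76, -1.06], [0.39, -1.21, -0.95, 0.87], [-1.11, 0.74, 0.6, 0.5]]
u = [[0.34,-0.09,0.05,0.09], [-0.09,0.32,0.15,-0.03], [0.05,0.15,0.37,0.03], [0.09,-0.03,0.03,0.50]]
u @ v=[[-0.42, 0.23, 0.22, 0.15], [-0.11, -0.4, 0.01, -0.22], [-0.1, -0.47, -0.18, 0.17], [-0.63, 0.40, 0.32, 0.30]]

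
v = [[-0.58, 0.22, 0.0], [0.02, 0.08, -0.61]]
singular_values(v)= [0.62, 0.61]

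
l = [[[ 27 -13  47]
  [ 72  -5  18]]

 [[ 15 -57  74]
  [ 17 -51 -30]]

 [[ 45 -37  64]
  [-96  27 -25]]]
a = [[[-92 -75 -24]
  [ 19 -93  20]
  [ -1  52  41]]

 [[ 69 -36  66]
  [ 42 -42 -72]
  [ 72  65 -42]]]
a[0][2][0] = -1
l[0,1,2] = 18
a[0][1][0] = 19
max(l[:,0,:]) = 74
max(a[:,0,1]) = -36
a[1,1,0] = 42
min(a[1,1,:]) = -72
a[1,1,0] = 42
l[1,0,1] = -57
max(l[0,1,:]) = 72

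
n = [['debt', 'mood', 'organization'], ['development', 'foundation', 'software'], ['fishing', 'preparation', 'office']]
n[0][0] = 'debt'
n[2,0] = 'fishing'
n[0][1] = 'mood'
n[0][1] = 'mood'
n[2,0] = 'fishing'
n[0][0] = 'debt'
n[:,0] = ['debt', 'development', 'fishing']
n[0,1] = 'mood'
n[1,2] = 'software'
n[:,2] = ['organization', 'software', 'office']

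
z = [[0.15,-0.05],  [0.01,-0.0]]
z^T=[[0.15,0.01],[-0.05,-0.0]]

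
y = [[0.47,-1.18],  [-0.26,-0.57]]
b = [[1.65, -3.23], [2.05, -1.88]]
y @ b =[[-1.64,0.70], [-1.6,1.91]]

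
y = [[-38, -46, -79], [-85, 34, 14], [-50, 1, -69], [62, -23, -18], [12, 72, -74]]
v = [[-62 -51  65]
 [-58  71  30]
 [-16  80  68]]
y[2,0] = -50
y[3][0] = 62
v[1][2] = 30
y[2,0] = -50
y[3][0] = 62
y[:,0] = [-38, -85, -50, 62, 12]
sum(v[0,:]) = -48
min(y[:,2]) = -79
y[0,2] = -79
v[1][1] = 71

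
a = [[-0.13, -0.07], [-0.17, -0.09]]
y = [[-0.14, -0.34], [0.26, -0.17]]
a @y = [[-0.0, 0.06], [0.00, 0.07]]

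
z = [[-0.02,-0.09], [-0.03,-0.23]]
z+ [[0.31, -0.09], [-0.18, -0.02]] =[[0.29, -0.18], [-0.21, -0.25]]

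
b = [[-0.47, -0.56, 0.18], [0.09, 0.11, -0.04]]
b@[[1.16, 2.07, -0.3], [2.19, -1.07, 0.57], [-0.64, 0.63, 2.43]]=[[-1.89, -0.26, 0.26], [0.37, 0.04, -0.06]]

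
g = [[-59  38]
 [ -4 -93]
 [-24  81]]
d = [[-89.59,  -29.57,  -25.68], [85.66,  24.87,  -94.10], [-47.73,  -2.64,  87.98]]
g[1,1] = -93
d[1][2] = -94.1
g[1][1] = -93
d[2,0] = -47.73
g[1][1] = -93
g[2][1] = 81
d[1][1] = 24.87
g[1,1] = -93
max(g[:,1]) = 81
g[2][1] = 81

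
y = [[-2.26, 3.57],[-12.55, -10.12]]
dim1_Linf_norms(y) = [3.57, 12.55]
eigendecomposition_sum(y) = [[-1.13+4.95j, 1.78+2.04j], [(-6.27-7.17j), -5.06+0.46j]] + [[(-1.13-4.95j), 1.78-2.04j], [-6.28+7.17j, (-5.06-0.46j)]]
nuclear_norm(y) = 20.33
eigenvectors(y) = [[(0.28+0.38j), 0.28-0.38j], [(-0.88+0j), (-0.88-0j)]]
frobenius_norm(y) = 16.67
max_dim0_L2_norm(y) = 12.75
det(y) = 67.67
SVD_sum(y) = [[0.4, 0.33], [-12.46, -10.22]] + [[-2.66, 3.24],[-0.09, 0.10]]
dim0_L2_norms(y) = [12.75, 10.73]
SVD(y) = [[0.03, -1.0], [-1.0, -0.03]] @ diag([16.12965459513989, 4.19566951051707]) @ [[0.77, 0.63], [0.63, -0.77]]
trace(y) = -12.38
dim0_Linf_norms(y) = [12.55, 10.12]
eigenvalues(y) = [(-6.19+5.42j), (-6.19-5.42j)]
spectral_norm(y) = 16.13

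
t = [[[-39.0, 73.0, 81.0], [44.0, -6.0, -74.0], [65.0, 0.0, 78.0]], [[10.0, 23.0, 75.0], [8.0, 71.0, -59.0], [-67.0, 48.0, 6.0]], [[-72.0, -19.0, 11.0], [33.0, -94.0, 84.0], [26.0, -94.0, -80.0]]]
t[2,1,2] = 84.0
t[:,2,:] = [[65.0, 0.0, 78.0], [-67.0, 48.0, 6.0], [26.0, -94.0, -80.0]]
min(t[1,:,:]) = -67.0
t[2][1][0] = 33.0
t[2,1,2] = 84.0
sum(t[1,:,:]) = 115.0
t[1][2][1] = 48.0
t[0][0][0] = -39.0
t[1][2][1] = 48.0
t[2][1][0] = 33.0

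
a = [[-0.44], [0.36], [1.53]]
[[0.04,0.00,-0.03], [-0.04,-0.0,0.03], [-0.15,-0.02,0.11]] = a @ [[-0.10, -0.01, 0.07]]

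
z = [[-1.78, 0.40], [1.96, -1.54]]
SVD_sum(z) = [[-1.52, 0.86],[2.14, -1.21]] + [[-0.26, -0.46], [-0.18, -0.33]]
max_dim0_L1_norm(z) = 3.74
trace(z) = -3.32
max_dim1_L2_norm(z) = 2.49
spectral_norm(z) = 3.02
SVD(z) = [[-0.58, 0.82], [0.82, 0.58]] @ diag([3.020207043152279, 0.6480350426430411]) @ [[0.87, -0.49],  [-0.49, -0.87]]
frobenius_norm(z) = 3.09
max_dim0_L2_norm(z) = 2.65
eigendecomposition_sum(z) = [[-1.45,  0.57],[2.80,  -1.11]] + [[-0.33, -0.17], [-0.84, -0.43]]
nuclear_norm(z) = 3.67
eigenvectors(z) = [[-0.46,-0.37], [0.89,-0.93]]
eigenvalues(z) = [-2.55, -0.77]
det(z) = 1.96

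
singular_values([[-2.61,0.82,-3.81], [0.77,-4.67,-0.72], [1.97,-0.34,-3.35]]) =[5.18, 5.05, 2.81]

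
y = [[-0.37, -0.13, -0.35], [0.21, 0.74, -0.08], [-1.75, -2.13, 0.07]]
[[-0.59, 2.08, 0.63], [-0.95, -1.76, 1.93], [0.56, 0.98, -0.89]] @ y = [[-0.45, 0.27, 0.08], [-3.40, -5.29, 0.61], [1.56, 2.55, -0.34]]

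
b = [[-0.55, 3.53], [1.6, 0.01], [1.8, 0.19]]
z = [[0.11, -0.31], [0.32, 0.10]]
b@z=[[1.07, 0.52], [0.18, -0.50], [0.26, -0.54]]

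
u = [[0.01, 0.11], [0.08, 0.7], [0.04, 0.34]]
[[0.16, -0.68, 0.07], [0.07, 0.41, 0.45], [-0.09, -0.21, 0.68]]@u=[[-0.05, -0.43], [0.05, 0.45], [0.01, 0.07]]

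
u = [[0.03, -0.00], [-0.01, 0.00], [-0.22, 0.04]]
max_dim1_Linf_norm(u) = 0.22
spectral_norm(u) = 0.23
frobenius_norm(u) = 0.23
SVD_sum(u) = [[0.03, -0.01], [-0.01, 0.0], [-0.22, 0.04]] + [[0.0,0.01], [-0.0,-0.0], [0.0,0.00]]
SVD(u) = [[-0.13, 0.94], [0.04, -0.31], [0.99, 0.14]] @ diag([0.22576228234237716, 0.00560284495241356]) @ [[-0.98, 0.18], [0.18, 0.98]]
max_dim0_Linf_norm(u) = 0.22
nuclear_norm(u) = 0.23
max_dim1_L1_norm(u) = 0.26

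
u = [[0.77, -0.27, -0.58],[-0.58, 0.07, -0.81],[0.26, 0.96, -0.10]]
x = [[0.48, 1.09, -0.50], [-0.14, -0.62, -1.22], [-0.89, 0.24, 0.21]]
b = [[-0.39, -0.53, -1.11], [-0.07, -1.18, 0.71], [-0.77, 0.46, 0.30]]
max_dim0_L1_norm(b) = 2.17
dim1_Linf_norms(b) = [1.11, 1.18, 0.77]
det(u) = 1.00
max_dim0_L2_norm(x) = 1.34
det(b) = 1.59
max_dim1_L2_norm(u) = 1.0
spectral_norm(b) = 1.41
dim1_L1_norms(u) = [1.62, 1.46, 1.32]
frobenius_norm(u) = 1.73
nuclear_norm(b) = 3.58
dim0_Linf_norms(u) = [0.77, 0.96, 0.81]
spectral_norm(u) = 1.00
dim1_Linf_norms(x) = [1.09, 1.22, 0.89]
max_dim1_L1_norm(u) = 1.62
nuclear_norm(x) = 3.58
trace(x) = 0.07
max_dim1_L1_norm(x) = 2.07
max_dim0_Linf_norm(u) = 0.96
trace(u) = 0.74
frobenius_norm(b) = 2.11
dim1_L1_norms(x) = [2.07, 1.98, 1.34]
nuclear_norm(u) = 3.00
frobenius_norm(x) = 2.11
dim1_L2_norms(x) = [1.29, 1.38, 0.95]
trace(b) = -1.27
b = x @ u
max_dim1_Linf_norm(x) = 1.22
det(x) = 1.59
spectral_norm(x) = 1.41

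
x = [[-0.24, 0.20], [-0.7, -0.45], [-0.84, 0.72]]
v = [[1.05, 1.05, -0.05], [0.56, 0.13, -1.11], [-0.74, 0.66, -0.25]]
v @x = [[-0.94, -0.30], [0.71, -0.75], [-0.07, -0.62]]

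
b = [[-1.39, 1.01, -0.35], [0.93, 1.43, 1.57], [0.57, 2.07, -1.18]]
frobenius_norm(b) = 3.80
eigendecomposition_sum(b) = [[0.12, 0.40, 0.16], [0.58, 1.97, 0.78], [0.34, 1.16, 0.46]] + [[-1.64, -0.99, 2.25], [0.42, 0.25, -0.57], [0.16, 0.1, -0.22]] + [[0.13, 1.59, -2.76], [-0.07, -0.79, 1.37], [0.07, 0.82, -1.41]]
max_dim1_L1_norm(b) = 3.93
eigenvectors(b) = [[-0.17, -0.96, 0.81], [-0.85, 0.25, -0.4], [-0.5, 0.10, 0.42]]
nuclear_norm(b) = 6.36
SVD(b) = [[0.25, -0.51, -0.82],[0.54, 0.78, -0.32],[0.8, -0.36, 0.47]] @ diag([2.763698539078306, 2.2095668913938966, 1.389742615577556]) @ [[0.22, 0.97, -0.07],[0.56, -0.07, 0.83],[0.80, -0.22, -0.56]]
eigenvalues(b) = [2.54, -1.61, -2.07]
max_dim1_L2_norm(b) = 2.45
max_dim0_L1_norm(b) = 4.51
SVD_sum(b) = [[0.15, 0.69, -0.05], [0.32, 1.44, -0.10], [0.49, 2.16, -0.16]] + [[-0.63, 0.07, -0.94],[0.96, -0.11, 1.43],[-0.44, 0.05, -0.66]] + [[-0.91, 0.25, 0.64], [-0.36, 0.10, 0.25], [0.53, -0.14, -0.37]]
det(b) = 8.49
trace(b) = -1.14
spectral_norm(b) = 2.76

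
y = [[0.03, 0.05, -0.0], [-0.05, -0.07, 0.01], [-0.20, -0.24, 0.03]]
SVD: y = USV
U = [[-0.17, 0.88, 0.45], [0.26, -0.40, 0.88], [0.95, 0.27, -0.16]]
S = [0.33, 0.01, 0.0]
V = [[-0.63, -0.77, 0.09], [-0.70, 0.61, 0.37], [0.34, -0.17, 0.93]]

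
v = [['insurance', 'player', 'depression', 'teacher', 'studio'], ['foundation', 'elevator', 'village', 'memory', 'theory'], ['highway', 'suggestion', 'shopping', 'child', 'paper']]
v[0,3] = 'teacher'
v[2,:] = ['highway', 'suggestion', 'shopping', 'child', 'paper']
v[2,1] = 'suggestion'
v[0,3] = 'teacher'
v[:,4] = ['studio', 'theory', 'paper']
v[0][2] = 'depression'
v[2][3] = 'child'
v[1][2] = 'village'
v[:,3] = ['teacher', 'memory', 'child']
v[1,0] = 'foundation'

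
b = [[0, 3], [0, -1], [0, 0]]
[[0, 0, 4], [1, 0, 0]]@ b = [[0, 0], [0, 3]]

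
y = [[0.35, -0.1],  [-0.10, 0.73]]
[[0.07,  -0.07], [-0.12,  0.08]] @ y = [[0.03,-0.06], [-0.05,0.07]]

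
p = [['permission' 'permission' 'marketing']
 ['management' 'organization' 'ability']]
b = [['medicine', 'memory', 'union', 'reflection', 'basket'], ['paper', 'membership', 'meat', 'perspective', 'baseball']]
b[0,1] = 'memory'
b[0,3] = 'reflection'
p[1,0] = 'management'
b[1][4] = 'baseball'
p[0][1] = 'permission'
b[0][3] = 'reflection'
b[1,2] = 'meat'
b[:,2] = ['union', 'meat']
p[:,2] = ['marketing', 'ability']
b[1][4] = 'baseball'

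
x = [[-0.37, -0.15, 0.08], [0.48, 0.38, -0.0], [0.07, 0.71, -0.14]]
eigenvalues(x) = [(0.36+0j), (-0.24+0.2j), (-0.24-0.2j)]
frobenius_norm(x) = 1.03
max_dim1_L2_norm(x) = 0.73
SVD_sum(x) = [[-0.17, -0.28, 0.04], [0.29, 0.48, -0.08], [0.34, 0.56, -0.09]] + [[-0.2, 0.12, -0.03],[0.19, -0.11, 0.03],[-0.27, 0.15, -0.04]] + [[-0.00,0.01,0.06], [-0.0,0.01,0.05], [0.0,-0.00,-0.01]]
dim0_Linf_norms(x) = [0.48, 0.71, 0.14]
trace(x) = -0.13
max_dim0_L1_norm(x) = 1.24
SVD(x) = [[-0.35,-0.52,-0.78], [0.61,0.50,-0.61], [0.71,-0.69,0.14]] @ diag([0.9282861850167603, 0.44777170402448907, 0.08357786657981904]) @ [[0.51,0.85,-0.14],[0.86,-0.50,0.12],[0.04,-0.18,-0.98]]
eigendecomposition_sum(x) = [[(-0.01+0j), (-0.02+0j), -0.00+0.00j], [(0.21+0j), (0.32-0j), (0.03-0j)], [0.30+0.00j, (0.45-0j), 0.05-0.00j]] + [[-0.18+0.03j, (-0.07-0.07j), (0.04+0.05j)], [0.13+0.02j, 0.03+0.07j, (-0.02-0.05j)], [(-0.12-0.36j), (0.13-0.16j), -0.09+0.10j]] + [[(-0.18-0.03j), -0.07+0.07j, 0.04-0.05j], [(0.13-0.02j), 0.03-0.07j, -0.02+0.05j], [-0.12+0.36j, 0.13+0.16j, (-0.09-0.1j)]]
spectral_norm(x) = 0.93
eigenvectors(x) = [[-0.03+0.00j, (-0.06+0.41j), -0.06-0.41j], [(0.57+0j), (0.13-0.28j), (0.13+0.28j)], [0.82+0.00j, -0.86+0.00j, -0.86-0.00j]]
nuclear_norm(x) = 1.46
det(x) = 0.03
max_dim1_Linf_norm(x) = 0.71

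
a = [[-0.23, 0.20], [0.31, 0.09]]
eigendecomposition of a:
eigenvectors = [[-0.83, -0.4], [0.56, -0.92]]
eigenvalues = [-0.37, 0.23]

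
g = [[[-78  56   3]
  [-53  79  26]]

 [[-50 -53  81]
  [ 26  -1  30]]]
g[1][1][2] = 30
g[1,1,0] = 26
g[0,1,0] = -53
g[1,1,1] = -1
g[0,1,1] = 79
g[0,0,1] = 56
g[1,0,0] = -50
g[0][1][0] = -53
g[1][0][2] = 81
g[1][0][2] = 81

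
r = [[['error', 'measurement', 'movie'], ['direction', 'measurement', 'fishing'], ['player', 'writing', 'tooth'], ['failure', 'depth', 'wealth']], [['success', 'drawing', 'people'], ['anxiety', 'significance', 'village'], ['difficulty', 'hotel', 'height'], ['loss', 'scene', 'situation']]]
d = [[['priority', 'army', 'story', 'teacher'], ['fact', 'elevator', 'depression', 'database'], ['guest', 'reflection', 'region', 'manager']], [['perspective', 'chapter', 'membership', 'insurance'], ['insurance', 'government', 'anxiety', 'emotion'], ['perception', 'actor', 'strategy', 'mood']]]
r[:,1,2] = ['fishing', 'village']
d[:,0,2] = ['story', 'membership']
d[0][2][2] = 'region'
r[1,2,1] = 'hotel'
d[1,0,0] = 'perspective'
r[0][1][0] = 'direction'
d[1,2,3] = 'mood'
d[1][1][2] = 'anxiety'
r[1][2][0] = 'difficulty'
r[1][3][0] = 'loss'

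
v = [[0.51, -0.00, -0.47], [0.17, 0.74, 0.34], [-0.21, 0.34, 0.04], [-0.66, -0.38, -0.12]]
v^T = [[0.51, 0.17, -0.21, -0.66], [-0.0, 0.74, 0.34, -0.38], [-0.47, 0.34, 0.04, -0.12]]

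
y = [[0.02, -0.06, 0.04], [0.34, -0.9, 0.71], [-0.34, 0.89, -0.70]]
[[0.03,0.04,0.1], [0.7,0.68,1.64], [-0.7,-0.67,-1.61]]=y@[[0.64, 0.6, -1.14],[0.80, -0.09, -1.42],[1.70, 0.55, 1.05]]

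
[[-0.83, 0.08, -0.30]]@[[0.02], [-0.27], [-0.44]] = [[0.09]]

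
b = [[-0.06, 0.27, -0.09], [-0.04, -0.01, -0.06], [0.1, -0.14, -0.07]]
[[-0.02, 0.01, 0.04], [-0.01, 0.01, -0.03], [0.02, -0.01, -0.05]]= b @ [[0.16, -0.1, 0.16], [-0.03, 0.01, 0.29], [0.02, -0.03, 0.34]]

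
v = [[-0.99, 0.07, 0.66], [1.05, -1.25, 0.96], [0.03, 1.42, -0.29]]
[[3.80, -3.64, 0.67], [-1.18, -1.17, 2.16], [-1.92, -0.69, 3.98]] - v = [[4.79, -3.71, 0.01], [-2.23, 0.08, 1.20], [-1.95, -2.11, 4.27]]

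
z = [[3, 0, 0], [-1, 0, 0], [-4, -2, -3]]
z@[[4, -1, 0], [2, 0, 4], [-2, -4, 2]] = [[12, -3, 0], [-4, 1, 0], [-14, 16, -14]]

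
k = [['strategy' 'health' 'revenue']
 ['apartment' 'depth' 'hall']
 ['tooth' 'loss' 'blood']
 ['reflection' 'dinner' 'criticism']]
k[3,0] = 'reflection'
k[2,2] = 'blood'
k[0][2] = 'revenue'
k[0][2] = 'revenue'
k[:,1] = ['health', 'depth', 'loss', 'dinner']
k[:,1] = ['health', 'depth', 'loss', 'dinner']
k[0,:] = ['strategy', 'health', 'revenue']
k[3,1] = 'dinner'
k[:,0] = ['strategy', 'apartment', 'tooth', 'reflection']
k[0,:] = ['strategy', 'health', 'revenue']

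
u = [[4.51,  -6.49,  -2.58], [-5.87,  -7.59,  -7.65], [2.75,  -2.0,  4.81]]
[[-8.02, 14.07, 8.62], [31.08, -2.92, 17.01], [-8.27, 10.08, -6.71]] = u @ [[-3.56, 1.46, 0.08], [-1.17, -1.42, -0.6], [-0.17, 0.67, -1.69]]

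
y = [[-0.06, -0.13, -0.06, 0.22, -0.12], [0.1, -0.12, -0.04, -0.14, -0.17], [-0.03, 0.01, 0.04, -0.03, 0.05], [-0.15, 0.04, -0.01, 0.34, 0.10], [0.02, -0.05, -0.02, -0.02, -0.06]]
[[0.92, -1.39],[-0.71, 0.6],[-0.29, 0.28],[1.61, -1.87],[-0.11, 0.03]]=y @ [[-1.08, -2.51], [2.85, 3.15], [-5.43, 4.07], [3.89, -5.87], [-0.39, -3.38]]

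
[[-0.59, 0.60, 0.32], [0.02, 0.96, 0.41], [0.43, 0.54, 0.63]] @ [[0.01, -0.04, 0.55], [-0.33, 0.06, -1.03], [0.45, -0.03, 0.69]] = [[-0.06, 0.05, -0.72], [-0.13, 0.04, -0.69], [0.11, -0.0, 0.11]]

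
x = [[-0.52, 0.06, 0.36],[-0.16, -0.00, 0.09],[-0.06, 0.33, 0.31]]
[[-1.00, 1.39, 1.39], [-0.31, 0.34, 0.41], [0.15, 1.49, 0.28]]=x @ [[1.10, -1.18, -1.35],[2.09, 2.69, -1.41],[-1.53, 1.71, 2.14]]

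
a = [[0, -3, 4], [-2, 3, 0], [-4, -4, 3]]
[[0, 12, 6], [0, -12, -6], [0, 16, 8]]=a @[[0, 0, 0], [0, -4, -2], [0, 0, 0]]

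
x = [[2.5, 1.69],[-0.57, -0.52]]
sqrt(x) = [[1.69-0.06j, (1.08-0.29j)], [(-0.36+0.1j), (-0.23+0.46j)]]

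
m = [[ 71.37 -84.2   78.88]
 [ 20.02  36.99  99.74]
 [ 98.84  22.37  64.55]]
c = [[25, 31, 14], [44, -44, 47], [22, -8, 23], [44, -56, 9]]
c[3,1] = -56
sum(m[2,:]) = 185.76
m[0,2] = 78.88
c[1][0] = 44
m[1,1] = 36.99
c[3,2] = 9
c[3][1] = -56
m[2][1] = 22.37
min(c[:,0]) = 22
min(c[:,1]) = -56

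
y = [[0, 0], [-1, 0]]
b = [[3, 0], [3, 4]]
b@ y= [[0, 0], [-4, 0]]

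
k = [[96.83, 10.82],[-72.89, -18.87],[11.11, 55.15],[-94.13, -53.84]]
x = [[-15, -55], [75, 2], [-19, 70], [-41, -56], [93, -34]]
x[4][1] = -34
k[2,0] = 11.11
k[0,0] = 96.83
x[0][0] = -15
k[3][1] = -53.84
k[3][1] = -53.84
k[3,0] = -94.13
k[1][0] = -72.89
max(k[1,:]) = -18.87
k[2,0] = 11.11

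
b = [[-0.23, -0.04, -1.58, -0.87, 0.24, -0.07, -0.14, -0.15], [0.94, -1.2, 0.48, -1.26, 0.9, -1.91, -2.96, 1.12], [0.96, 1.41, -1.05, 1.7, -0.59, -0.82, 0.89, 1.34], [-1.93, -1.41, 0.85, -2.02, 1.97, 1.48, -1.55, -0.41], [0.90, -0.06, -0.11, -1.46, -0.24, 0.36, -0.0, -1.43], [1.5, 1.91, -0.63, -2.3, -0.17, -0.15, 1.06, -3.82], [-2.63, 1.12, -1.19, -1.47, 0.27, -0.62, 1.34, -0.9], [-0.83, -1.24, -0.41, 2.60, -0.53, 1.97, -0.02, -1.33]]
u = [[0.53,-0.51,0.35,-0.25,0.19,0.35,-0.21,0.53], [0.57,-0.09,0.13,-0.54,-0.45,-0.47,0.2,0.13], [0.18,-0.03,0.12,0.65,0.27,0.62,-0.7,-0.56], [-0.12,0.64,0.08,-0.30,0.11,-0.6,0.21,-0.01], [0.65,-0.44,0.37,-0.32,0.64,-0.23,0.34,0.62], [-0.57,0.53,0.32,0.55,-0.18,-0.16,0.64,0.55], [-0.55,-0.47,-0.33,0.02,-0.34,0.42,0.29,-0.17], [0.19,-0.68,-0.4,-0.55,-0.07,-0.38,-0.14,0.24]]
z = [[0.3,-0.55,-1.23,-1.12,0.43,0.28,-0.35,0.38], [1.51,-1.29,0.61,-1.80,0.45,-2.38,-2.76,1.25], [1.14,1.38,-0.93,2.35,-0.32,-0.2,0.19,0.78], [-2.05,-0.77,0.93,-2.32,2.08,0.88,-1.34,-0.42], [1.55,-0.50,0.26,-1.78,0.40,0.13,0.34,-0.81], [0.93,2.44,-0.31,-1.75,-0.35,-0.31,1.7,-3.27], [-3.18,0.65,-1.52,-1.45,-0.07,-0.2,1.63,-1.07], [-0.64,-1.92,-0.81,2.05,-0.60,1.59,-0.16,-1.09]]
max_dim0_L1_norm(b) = 13.68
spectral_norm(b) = 6.15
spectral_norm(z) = 6.18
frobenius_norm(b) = 10.68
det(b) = 122.42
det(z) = -1016.66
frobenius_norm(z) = 10.83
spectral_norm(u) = 1.99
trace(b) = -4.88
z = u + b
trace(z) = -3.61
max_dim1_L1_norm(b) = 11.62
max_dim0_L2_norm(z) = 5.29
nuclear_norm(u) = 7.70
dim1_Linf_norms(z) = [1.23, 2.76, 2.35, 2.32, 1.78, 3.27, 3.18, 2.05]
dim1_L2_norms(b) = [1.85, 4.31, 3.24, 4.38, 2.28, 5.23, 3.85, 3.88]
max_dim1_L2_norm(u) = 1.35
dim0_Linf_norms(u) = [0.65, 0.68, 0.4, 0.65, 0.64, 0.62, 0.7, 0.62]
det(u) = -0.04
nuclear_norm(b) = 24.66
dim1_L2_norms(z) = [1.92, 4.75, 3.22, 4.26, 2.61, 4.88, 4.34, 3.61]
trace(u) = 1.27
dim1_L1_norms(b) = [3.32, 10.77, 8.76, 11.62, 4.56, 11.54, 9.54, 8.93]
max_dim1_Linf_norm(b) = 3.82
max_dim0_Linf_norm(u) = 0.7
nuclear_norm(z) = 25.87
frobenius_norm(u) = 3.29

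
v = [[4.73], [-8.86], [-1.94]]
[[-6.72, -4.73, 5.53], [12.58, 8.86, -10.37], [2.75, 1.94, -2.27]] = v@[[-1.42, -1.00, 1.17]]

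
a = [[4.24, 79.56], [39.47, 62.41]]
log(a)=[[3.71+2.29j,0.74-1.98j],[(0.37-0.98j),4.25+0.85j]]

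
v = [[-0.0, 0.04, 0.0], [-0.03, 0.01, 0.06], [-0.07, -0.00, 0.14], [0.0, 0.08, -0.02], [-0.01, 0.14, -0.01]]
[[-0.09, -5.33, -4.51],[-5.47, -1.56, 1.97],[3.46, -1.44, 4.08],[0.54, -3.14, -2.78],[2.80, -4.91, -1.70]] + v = [[-0.09, -5.29, -4.51], [-5.5, -1.55, 2.03], [3.39, -1.44, 4.22], [0.54, -3.06, -2.80], [2.79, -4.77, -1.71]]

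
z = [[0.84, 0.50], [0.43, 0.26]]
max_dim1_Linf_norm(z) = 0.84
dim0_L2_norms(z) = [0.94, 0.56]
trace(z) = 1.10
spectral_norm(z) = 1.10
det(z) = 0.00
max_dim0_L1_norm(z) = 1.27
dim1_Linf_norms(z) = [0.84, 0.43]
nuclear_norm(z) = 1.10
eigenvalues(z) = [1.1, 0.0]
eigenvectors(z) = [[0.89,-0.51],[0.46,0.86]]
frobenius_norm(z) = 1.10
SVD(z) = [[-0.89,-0.46], [-0.46,0.89]] @ diag([1.099131671447921, 0.0030933509499558596]) @ [[-0.86,-0.51], [-0.51,0.86]]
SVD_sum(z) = [[0.84, 0.5], [0.43, 0.26]] + [[0.0,  -0.00], [-0.00,  0.00]]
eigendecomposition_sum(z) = [[0.84, 0.5], [0.43, 0.26]] + [[0.0, -0.00], [-0.0, 0.0]]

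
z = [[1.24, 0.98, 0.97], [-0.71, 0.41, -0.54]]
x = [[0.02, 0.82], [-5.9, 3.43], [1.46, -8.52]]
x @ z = [[-0.56, 0.36, -0.42], [-9.75, -4.38, -7.58], [7.86, -2.06, 6.02]]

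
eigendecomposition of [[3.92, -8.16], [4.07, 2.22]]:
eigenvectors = [[0.82+0.00j, 0.82-0.00j], [0.09-0.57j, (0.09+0.57j)]]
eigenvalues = [(3.07+5.7j), (3.07-5.7j)]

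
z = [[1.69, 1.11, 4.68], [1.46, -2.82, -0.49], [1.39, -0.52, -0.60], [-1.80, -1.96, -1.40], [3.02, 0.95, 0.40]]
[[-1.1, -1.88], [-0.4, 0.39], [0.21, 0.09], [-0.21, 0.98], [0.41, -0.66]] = z @ [[0.10, -0.13], [0.25, -0.15], [-0.33, -0.32]]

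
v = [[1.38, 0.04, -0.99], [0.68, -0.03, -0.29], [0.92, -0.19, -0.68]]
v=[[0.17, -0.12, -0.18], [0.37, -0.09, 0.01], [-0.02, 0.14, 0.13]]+[[1.21,  0.16,  -0.81], [0.31,  0.06,  -0.30], [0.94,  -0.33,  -0.81]]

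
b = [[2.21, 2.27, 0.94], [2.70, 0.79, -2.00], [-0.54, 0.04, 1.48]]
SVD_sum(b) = [[2.2, 1.25, -0.76], [2.66, 1.51, -0.92], [-0.71, -0.41, 0.25]] + [[0.05, 0.96, 1.73], [-0.04, -0.63, -1.13], [0.04, 0.63, 1.13]] + [[-0.04, 0.06, -0.03], [0.07, -0.10, 0.05], [0.14, -0.18, 0.10]]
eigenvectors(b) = [[-0.73,-0.57,0.47], [-0.67,0.81,-0.52], [0.14,-0.15,0.71]]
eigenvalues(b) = [4.13, -0.74, 1.1]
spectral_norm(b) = 4.24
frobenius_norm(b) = 5.03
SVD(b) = [[-0.62,-0.74,0.27], [-0.76,0.48,-0.45], [0.20,-0.48,-0.85]] @ diag([4.236397113936353, 2.6990913501205855, 0.2935053265887545]) @ [[-0.83, -0.47, 0.29],[-0.03, -0.49, -0.87],[-0.55, 0.74, -0.39]]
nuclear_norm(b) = 7.23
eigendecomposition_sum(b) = [[2.49, 1.69, -0.39], [2.30, 1.56, -0.36], [-0.47, -0.32, 0.07]] + [[-0.29,  0.42,  0.50],[0.41,  -0.59,  -0.70],[-0.08,  0.11,  0.13]] + [[0.01,  0.16,  0.84], [-0.01,  -0.18,  -0.94], [0.01,  0.25,  1.27]]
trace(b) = 4.48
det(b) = -3.36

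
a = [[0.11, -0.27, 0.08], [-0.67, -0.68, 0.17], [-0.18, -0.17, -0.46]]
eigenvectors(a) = [[(0.82+0j), (-0.16+0.01j), (-0.16-0.01j)], [-0.57+0.00j, (-0.68+0.03j), (-0.68-0.03j)], [-0.07+0.00j, (-0.72+0j), -0.72-0.00j]]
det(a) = 0.13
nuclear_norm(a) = 1.75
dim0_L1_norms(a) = [0.96, 1.12, 0.71]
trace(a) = -1.03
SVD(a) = [[0.13, 0.21, -0.97], [0.97, 0.18, 0.17], [0.21, -0.96, -0.18]] @ diag([0.9956223044878922, 0.4954897137239072, 0.2602425222749331]) @ [[-0.68, -0.73, 0.08], [0.15, -0.03, 0.99], [-0.72, 0.68, 0.13]]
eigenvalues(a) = [(0.29+0j), (-0.66+0.01j), (-0.66-0.01j)]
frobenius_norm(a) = 1.14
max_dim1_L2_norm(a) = 0.97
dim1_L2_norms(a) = [0.3, 0.97, 0.52]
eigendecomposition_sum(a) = [[0.25-0.00j, (-0.07+0j), 0.01+0.00j],[(-0.17+0j), 0.05+0.00j, (-0.01+0j)],[(-0.02+0j), 0.01+0.00j, -0.00+0.00j]] + [[-0.07-0.97j, -0.10-1.58j, (0.03+1.72j)],  [(-0.25-4.04j), (-0.36-6.57j), (0.09+7.15j)],  [(-0.08-4.28j), -0.09-6.95j, (-0.23+7.55j)]] + [[-0.07+0.97j, -0.10+1.58j, (0.03-1.72j)], [-0.25+4.04j, (-0.36+6.57j), 0.09-7.15j], [-0.08+4.28j, -0.09+6.95j, -0.23-7.55j]]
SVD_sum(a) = [[-0.09,-0.1,0.01], [-0.65,-0.71,0.08], [-0.14,-0.15,0.02]] + [[0.02, -0.0, 0.1], [0.01, -0.0, 0.09], [-0.07, 0.02, -0.47]] + [[0.18, -0.17, -0.03], [-0.03, 0.03, 0.01], [0.03, -0.03, -0.01]]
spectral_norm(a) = 1.00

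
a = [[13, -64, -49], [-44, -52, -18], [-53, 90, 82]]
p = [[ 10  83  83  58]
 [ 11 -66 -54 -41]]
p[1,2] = -54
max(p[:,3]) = 58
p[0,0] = 10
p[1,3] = -41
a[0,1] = -64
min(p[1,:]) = -66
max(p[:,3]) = 58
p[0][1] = 83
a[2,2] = 82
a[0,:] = [13, -64, -49]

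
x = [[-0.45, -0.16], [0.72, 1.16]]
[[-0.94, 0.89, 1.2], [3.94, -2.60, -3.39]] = x @[[1.14, -1.52, -2.08],[2.69, -1.30, -1.63]]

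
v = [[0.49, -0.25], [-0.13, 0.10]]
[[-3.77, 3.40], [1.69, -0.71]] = v @ [[2.75, 9.85], [20.46, 5.70]]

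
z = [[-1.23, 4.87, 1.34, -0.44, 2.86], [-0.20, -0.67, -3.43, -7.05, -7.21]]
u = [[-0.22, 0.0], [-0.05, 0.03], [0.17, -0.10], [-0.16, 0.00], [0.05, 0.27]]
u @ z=[[0.27, -1.07, -0.29, 0.1, -0.63], [0.06, -0.26, -0.17, -0.19, -0.36], [-0.19, 0.89, 0.57, 0.63, 1.21], [0.20, -0.78, -0.21, 0.07, -0.46], [-0.12, 0.06, -0.86, -1.93, -1.8]]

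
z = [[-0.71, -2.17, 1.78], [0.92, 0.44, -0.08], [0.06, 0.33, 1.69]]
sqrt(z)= [[0.40, -1.46, 0.84], [0.59, 1.15, -0.23], [-0.01, 0.13, 1.31]]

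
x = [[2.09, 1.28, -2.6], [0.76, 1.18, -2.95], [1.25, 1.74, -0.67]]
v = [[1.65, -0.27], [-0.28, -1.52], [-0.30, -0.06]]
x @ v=[[3.87, -2.35], [1.81, -1.82], [1.78, -2.94]]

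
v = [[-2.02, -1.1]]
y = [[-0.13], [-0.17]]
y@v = [[0.26,0.14], [0.34,0.19]]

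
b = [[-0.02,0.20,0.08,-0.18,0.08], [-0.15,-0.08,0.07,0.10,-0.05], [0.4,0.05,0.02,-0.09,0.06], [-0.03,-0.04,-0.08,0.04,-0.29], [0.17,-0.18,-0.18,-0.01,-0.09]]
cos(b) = [[0.99,0.01,-0.01,-0.00,-0.02], [-0.02,1.01,0.01,-0.01,0.01], [-0.00,-0.03,0.98,0.04,-0.03], [0.04,-0.02,-0.02,0.99,-0.00], [0.03,-0.03,-0.01,0.02,0.99]]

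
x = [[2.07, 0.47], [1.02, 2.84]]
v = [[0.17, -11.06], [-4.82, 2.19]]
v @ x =[[-10.93, -31.33], [-7.74, 3.95]]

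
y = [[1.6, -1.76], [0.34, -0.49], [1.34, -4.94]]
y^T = [[1.60, 0.34, 1.34], [-1.76, -0.49, -4.94]]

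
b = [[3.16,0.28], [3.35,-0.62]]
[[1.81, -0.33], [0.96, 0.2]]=b @ [[0.48, -0.05], [1.04, -0.60]]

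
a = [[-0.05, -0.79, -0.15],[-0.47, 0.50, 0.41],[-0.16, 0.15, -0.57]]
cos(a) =[[0.81, 0.17, 0.11], [0.13, 0.68, -0.02], [-0.01, -0.05, 0.8]]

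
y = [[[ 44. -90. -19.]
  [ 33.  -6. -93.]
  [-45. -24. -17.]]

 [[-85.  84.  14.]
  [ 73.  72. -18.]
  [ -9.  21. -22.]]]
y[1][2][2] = -22.0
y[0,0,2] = -19.0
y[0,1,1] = -6.0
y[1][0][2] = 14.0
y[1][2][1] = 21.0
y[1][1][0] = 73.0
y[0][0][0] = 44.0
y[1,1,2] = -18.0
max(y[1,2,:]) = 21.0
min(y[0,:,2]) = -93.0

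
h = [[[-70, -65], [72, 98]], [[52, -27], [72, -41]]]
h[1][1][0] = 72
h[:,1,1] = [98, -41]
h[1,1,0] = 72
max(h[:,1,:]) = 98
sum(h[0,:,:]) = 35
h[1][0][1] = -27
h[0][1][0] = 72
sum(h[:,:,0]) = 126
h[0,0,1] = -65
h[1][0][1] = -27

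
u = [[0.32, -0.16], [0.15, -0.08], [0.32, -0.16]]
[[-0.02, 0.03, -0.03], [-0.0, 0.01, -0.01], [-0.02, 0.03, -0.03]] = u @ [[-0.34, 0.62, -0.62], [-0.58, 1.05, -1.05]]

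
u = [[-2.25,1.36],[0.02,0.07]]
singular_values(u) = [2.63, 0.07]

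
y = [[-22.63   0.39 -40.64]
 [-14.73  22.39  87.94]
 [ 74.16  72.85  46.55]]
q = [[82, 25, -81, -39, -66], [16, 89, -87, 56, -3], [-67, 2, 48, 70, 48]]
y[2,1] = 72.85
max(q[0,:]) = 82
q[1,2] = -87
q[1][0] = 16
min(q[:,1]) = 2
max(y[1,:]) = 87.94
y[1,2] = 87.94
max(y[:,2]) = 87.94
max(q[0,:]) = 82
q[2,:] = [-67, 2, 48, 70, 48]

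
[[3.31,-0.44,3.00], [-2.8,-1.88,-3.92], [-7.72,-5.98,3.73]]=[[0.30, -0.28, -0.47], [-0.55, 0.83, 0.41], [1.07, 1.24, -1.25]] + [[3.01, -0.16, 3.47], [-2.25, -2.71, -4.33], [-8.79, -7.22, 4.98]]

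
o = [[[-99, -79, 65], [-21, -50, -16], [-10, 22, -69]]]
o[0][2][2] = -69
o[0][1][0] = -21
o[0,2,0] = -10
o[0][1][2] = -16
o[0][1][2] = -16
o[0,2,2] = -69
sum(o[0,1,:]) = -87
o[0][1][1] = -50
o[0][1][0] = -21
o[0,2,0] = -10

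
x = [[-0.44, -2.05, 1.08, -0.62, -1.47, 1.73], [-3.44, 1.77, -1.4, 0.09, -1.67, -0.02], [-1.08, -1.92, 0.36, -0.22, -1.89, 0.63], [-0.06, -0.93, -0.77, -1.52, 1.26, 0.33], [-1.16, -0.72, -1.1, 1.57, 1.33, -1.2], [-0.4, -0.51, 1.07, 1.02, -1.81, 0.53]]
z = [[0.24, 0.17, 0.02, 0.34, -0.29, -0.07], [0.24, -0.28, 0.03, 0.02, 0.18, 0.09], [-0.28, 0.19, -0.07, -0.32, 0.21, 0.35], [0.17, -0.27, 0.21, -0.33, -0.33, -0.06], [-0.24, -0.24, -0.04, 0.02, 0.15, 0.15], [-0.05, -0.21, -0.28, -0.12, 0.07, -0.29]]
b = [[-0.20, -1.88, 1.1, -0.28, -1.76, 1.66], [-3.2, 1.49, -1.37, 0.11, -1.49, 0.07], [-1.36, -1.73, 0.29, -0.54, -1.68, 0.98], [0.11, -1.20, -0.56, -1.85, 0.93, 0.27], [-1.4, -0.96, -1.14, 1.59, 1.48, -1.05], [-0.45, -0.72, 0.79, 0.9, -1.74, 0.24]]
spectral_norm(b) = 4.83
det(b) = -5.11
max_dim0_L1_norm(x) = 9.43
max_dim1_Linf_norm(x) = 3.44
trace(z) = -0.58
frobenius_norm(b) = 7.59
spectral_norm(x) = 4.93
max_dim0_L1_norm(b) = 9.08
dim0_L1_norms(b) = [6.72, 7.98, 5.25, 5.27, 9.08, 4.27]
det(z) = -0.00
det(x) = 0.27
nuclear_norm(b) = 15.26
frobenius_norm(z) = 1.27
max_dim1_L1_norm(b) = 7.73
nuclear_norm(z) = 2.79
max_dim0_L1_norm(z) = 1.36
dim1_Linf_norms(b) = [1.88, 3.2, 1.73, 1.85, 1.59, 1.74]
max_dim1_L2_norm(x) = 4.44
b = z + x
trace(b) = 1.45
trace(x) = 2.03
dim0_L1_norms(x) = [6.58, 7.9, 5.78, 5.04, 9.43, 4.44]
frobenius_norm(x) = 7.76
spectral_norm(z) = 0.81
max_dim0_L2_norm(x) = 3.89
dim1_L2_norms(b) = [3.27, 4.07, 3.0, 2.48, 3.16, 2.29]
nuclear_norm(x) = 15.54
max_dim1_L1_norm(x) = 8.39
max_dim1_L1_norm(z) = 1.42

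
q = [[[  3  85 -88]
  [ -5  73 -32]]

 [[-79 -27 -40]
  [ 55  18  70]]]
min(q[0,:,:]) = -88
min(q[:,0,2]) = -88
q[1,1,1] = 18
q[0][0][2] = -88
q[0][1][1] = 73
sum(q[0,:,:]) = 36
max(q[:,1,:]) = 73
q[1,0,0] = -79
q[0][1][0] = -5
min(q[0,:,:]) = -88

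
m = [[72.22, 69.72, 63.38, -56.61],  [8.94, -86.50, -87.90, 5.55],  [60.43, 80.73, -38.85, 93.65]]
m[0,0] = 72.22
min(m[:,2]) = -87.9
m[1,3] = 5.55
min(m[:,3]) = -56.61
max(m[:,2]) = 63.38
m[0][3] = -56.61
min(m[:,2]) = -87.9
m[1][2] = -87.9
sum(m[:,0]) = 141.59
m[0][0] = 72.22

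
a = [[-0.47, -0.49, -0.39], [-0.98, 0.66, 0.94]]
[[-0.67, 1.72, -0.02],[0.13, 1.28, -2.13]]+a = [[-1.14, 1.23, -0.41], [-0.85, 1.94, -1.19]]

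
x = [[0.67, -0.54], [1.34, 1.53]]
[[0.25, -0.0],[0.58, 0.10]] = x@[[0.4, 0.03], [0.03, 0.04]]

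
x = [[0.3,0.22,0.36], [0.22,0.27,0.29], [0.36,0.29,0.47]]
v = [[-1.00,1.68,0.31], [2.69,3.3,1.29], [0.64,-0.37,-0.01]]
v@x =[[0.18, 0.32, 0.27], [2.0, 1.86, 2.53], [0.11, 0.04, 0.12]]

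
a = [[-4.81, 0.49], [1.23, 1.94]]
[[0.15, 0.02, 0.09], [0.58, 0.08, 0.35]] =a@[[0.0, 0.00, 0.0], [0.30, 0.04, 0.18]]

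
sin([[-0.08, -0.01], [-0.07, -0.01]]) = [[-0.08, -0.01], [-0.07, -0.01]]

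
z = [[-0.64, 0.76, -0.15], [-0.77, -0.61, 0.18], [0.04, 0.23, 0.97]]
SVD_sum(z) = [[-0.71, 0.60, 0.15], [-0.16, 0.14, 0.03], [-0.2, 0.17, 0.04]] + [[0.13, 0.2, -0.22], [-0.32, -0.5, 0.54], [-0.19, -0.31, 0.33]] + [[-0.06, -0.05, -0.08], [-0.29, -0.25, -0.4], [0.44, 0.37, 0.59]]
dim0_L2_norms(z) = [1.0, 1.0, 1.0]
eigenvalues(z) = [(-0.64+0.77j), (-0.64-0.77j), (1+0j)]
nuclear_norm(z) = 3.00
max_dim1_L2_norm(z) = 1.0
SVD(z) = [[-0.94,-0.33,0.11], [-0.22,0.81,0.55], [-0.27,0.49,-0.83]] @ diag([1.005613558274468, 0.9993290192828143, 0.9962845389916531]) @ [[0.75, -0.64, -0.16], [-0.39, -0.63, 0.67], [-0.53, -0.45, -0.72]]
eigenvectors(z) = [[0.71+0.00j, (0.71-0j), (-0.03+0j)], [0.01+0.70j, (0.01-0.7j), (0.13+0j)], [(0.02-0.09j), (0.02+0.09j), 0.99+0.00j]]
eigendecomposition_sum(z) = [[-0.32+0.38j, 0.38+0.32j, -0.06-0.03j], [-0.38-0.31j, -0.31+0.38j, (0.03-0.06j)], [(0.04+0.05j), 0.05-0.04j, (-0.01+0.01j)]] + [[-0.32-0.38j,(0.38-0.32j),(-0.06+0.03j)], [-0.38+0.31j,(-0.31-0.38j),0.03+0.06j], [0.04-0.05j,(0.05+0.04j),-0.01-0.01j]] + [[-0j, -0.00+0.00j, (-0.03-0j)], [(-0+0j), 0.02-0.00j, (0.13+0j)], [(-0.03+0j), 0.12-0.00j, 0.98+0.00j]]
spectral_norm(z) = 1.01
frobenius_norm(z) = 1.73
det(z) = 1.00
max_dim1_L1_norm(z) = 1.56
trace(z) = -0.28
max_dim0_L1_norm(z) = 1.6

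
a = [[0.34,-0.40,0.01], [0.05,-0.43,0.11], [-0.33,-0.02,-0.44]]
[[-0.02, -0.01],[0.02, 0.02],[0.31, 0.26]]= a@ [[-0.28, -0.23], [-0.2, -0.17], [-0.49, -0.41]]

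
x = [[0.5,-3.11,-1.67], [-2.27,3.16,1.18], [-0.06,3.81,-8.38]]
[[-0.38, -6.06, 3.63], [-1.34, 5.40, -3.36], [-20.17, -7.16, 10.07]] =x@[[0.39,0.02,0.22],[-0.89,1.20,-0.39],[2.0,1.40,-1.38]]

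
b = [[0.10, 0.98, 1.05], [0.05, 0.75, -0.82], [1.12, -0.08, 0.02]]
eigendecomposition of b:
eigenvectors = [[0.71+0.00j, 0.07-0.56j, 0.07+0.56j], [-0.28+0.00j, (0.64+0j), (0.64-0j)], [-0.65+0.00j, (-0.24-0.47j), (-0.24+0.47j)]]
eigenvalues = [(-1.25+0j), (1.06+0.56j), (1.06-0.56j)]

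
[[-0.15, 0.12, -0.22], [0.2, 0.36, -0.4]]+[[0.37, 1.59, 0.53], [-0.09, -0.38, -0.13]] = [[0.22,1.71,0.31], [0.11,-0.02,-0.53]]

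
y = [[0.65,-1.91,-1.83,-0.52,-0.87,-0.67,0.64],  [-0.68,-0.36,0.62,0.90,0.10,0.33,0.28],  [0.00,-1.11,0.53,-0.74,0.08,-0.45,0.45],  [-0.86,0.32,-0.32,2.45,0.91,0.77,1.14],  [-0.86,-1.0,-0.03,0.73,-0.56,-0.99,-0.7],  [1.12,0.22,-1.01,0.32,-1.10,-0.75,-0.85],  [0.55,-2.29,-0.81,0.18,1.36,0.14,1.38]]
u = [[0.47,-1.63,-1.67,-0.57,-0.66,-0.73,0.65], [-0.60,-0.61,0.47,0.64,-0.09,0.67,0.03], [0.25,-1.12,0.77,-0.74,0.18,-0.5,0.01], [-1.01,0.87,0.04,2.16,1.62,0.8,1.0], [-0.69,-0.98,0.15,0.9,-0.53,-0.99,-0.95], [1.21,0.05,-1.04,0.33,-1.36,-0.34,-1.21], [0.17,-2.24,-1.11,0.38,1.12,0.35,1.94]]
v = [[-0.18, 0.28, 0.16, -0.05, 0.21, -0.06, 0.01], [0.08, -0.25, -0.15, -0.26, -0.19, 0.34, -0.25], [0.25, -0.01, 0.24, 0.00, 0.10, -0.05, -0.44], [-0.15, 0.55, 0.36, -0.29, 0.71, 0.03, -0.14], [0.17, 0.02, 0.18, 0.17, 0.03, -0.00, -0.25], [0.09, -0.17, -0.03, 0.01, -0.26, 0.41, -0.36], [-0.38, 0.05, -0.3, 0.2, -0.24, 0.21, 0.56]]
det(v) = 0.00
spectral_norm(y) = 4.07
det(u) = -7.05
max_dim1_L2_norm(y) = 3.16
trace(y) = 3.34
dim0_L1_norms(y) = [4.72, 7.21, 5.15, 5.84, 4.98, 4.1, 5.44]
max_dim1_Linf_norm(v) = 0.71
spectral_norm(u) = 4.13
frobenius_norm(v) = 1.79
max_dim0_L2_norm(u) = 3.32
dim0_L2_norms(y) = [1.98, 3.38, 2.41, 2.88, 2.23, 1.71, 2.26]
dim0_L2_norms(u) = [1.91, 3.32, 2.44, 2.65, 2.55, 1.76, 2.75]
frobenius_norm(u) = 6.69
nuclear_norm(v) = 3.40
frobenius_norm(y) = 6.51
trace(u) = 3.86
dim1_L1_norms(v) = [0.95, 1.52, 1.09, 2.23, 0.82, 1.33, 1.94]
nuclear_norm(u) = 14.54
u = v + y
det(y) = -14.23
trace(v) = 0.52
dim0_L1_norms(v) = [1.3, 1.33, 1.42, 0.98, 1.74, 1.1, 2.01]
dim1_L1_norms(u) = [6.38, 3.11, 3.57, 7.5, 5.19, 5.54, 7.31]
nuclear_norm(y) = 14.20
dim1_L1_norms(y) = [7.09, 3.27, 3.36, 6.77, 4.87, 5.37, 6.71]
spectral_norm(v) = 1.25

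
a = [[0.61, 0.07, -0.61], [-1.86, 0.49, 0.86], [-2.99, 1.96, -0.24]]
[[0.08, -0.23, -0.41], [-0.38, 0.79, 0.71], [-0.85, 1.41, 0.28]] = a @ [[0.14, -0.22, -0.01], [-0.22, 0.41, 0.21], [-0.01, 0.21, 0.68]]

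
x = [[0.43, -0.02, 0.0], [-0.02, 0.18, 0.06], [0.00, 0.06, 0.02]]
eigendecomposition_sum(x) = [[0.43, -0.04, -0.01],[-0.04, 0.00, 0.0],[-0.01, 0.0, 0.00]] + [[0.00, 0.02, 0.01],[0.02, 0.18, 0.06],[0.01, 0.06, 0.02]] + [[-0.00, -0.0, 0.00], [-0.00, -0.0, 0.00], [0.00, 0.0, -0.0]]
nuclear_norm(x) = 0.63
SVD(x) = [[-1.00, -0.08, -0.01], [0.08, -0.94, -0.32], [0.01, -0.32, 0.95]] @ diag([0.4316467587493016, 0.19844663498994317, 9.339373924473298e-05]) @ [[-1.0, 0.08, 0.01], [-0.08, -0.94, -0.32], [0.01, 0.32, -0.95]]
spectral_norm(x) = 0.43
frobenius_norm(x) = 0.48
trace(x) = 0.63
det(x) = -0.00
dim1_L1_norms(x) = [0.45, 0.26, 0.08]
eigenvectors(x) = [[1.0, 0.08, -0.01], [-0.08, 0.94, -0.32], [-0.01, 0.32, 0.95]]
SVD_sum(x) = [[0.43, -0.04, -0.01], [-0.04, 0.00, 0.0], [-0.01, 0.00, 0.00]] + [[0.0, 0.02, 0.01], [0.02, 0.18, 0.06], [0.01, 0.06, 0.02]] + [[-0.0, -0.00, 0.0],[-0.00, -0.00, 0.0],[0.0, 0.0, -0.0]]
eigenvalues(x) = [0.43, 0.2, -0.0]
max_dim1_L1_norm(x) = 0.45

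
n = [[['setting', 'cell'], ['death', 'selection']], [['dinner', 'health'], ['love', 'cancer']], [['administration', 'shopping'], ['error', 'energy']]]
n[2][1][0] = 'error'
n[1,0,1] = 'health'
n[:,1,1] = ['selection', 'cancer', 'energy']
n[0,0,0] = 'setting'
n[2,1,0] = 'error'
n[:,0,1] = ['cell', 'health', 'shopping']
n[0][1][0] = 'death'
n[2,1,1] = 'energy'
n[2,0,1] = 'shopping'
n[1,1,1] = 'cancer'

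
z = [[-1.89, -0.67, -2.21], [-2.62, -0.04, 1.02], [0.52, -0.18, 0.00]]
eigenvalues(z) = [(-2.39+0j), (0.23+0.83j), (0.23-0.83j)]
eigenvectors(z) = [[-0.65+0.00j, 0.17+0.19j, 0.17-0.19j], [(-0.76+0j), (-0.91+0j), (-0.91-0j)], [(0.08+0j), (0.19-0.25j), (0.19+0.25j)]]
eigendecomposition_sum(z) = [[-1.83+0.00j, (-0.63+0j), (-1.43+0j)], [(-2.15+0j), (-0.74+0j), (-1.67+0j)], [0.24-0.00j, 0.08-0.00j, (0.18-0j)]] + [[-0.03+0.11j, (-0.02-0.11j), -0.39-0.16j],[(-0.24-0.34j), 0.35+0.21j, 1.35-0.68j],[0.14+0.01j, (-0.13+0.05j), -0.09+0.51j]] + [[(-0.03-0.11j), (-0.02+0.11j), -0.39+0.16j], [(-0.24+0.34j), 0.35-0.21j, 1.35+0.68j], [(0.14-0.01j), (-0.13-0.05j), (-0.09-0.51j)]]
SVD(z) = [[-0.75, 0.66, 0.05],[-0.64, -0.75, 0.15],[0.14, 0.08, 0.99]] @ diag([3.374536808128675, 2.38268925879644, 0.22269536726390124]) @ [[0.94, 0.15, 0.30], [0.32, -0.18, -0.93], [0.09, -0.97, 0.22]]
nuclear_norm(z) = 5.98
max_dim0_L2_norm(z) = 3.27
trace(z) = -1.93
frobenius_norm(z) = 4.14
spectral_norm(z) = 3.37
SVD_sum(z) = [[-2.4, -0.38, -0.76], [-2.05, -0.33, -0.65], [0.44, 0.07, 0.14]] + [[0.51, -0.28, -1.45], [-0.58, 0.32, 1.66], [0.06, -0.04, -0.19]] + [[0.00, -0.01, 0.00], [0.00, -0.03, 0.01], [0.02, -0.21, 0.05]]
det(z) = -1.79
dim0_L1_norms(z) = [5.03, 0.89, 3.23]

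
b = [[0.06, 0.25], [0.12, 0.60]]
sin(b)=[[0.06,0.23], [0.11,0.56]]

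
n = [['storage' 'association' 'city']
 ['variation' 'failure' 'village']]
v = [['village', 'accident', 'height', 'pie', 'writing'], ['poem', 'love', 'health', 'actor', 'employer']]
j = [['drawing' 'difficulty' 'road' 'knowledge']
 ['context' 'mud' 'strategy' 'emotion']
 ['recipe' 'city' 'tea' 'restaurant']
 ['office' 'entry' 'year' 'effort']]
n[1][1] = 'failure'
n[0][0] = 'storage'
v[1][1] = 'love'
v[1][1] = 'love'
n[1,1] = 'failure'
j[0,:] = ['drawing', 'difficulty', 'road', 'knowledge']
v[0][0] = 'village'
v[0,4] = 'writing'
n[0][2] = 'city'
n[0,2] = 'city'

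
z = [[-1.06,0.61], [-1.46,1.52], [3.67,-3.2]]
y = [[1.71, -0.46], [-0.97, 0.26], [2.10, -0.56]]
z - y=[[-2.77,1.07], [-0.49,1.26], [1.57,-2.64]]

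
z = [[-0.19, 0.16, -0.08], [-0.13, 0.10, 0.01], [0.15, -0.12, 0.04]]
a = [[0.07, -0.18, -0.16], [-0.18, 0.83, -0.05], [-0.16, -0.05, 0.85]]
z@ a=[[-0.03, 0.17, -0.05], [-0.03, 0.11, 0.02], [0.03, -0.13, 0.02]]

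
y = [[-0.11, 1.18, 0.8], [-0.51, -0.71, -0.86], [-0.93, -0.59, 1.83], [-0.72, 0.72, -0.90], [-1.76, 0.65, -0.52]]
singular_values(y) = [2.46, 2.23, 1.66]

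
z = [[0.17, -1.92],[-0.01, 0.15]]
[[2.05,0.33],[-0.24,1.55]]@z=[[0.35, -3.89], [-0.06, 0.69]]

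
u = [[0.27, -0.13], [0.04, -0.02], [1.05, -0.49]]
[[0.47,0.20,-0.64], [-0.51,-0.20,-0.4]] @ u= [[-0.54, 0.25], [-0.57, 0.27]]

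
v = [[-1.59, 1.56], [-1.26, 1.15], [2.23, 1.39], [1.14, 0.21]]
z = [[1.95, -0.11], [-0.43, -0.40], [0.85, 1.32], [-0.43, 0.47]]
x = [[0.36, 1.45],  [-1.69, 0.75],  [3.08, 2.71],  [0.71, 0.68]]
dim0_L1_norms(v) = [6.22, 4.31]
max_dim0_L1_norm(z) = 3.66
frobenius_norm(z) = 2.65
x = z + v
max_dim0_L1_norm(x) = 5.84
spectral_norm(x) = 4.46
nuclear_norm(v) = 5.61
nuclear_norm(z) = 3.64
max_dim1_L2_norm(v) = 2.63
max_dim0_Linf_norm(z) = 1.95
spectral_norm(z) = 2.27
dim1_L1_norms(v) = [3.15, 2.41, 3.62, 1.35]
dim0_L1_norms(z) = [3.66, 2.3]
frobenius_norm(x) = 4.84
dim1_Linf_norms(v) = [1.59, 1.26, 2.23, 1.14]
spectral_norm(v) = 3.23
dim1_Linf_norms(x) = [1.45, 1.69, 3.08, 0.71]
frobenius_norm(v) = 4.02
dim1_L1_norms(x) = [1.81, 2.44, 5.79, 1.39]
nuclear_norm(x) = 6.34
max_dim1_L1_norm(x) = 5.79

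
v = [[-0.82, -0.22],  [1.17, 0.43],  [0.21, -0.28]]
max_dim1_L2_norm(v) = 1.25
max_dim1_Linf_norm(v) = 1.17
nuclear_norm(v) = 1.85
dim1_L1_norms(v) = [1.04, 1.6, 0.49]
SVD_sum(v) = [[-0.81, -0.26], [1.19, 0.38], [0.11, 0.03]] + [[-0.01, 0.04], [-0.02, 0.05], [0.1, -0.31]]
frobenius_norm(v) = 1.55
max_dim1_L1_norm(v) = 1.6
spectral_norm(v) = 1.51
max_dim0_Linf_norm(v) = 1.17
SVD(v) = [[-0.56, -0.11], [0.82, -0.17], [0.08, 0.98]] @ diag([1.5110699760216235, 0.337294422672552]) @ [[0.95,0.30],[0.30,-0.95]]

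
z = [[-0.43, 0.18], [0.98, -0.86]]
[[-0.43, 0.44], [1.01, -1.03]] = z @ [[0.99,-1.01], [-0.05,0.05]]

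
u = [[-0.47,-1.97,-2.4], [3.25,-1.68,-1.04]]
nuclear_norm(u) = 6.83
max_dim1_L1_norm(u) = 5.97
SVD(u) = [[-0.51, -0.86], [-0.86, 0.51]] @ diag([4.125825646252515, 2.7029359475808907]) @ [[-0.62, 0.59, 0.51],  [0.77, 0.31, 0.56]]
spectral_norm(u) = 4.13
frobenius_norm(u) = 4.93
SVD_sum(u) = [[1.31,-1.26,-1.09], [2.19,-2.11,-1.82]] + [[-1.78,-0.71,-1.31], [1.06,0.43,0.78]]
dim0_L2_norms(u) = [3.28, 2.59, 2.62]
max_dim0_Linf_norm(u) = 3.25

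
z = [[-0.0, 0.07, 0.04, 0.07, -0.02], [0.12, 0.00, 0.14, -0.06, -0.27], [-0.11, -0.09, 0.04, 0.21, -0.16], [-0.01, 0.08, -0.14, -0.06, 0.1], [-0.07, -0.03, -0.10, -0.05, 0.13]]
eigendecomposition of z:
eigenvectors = [[-0.32+0.00j, (-0.08-0.07j), -0.08+0.07j, -0.67+0.00j, -0.67-0.00j],  [(-0.79+0j), 0.58+0.00j, 0.58-0.00j, (0.5-0.24j), (0.5+0.24j)],  [(0.06+0j), (-0.34+0.46j), -0.34-0.46j, 0.30-0.18j, 0.30+0.18j],  [(-0.06+0j), -0.24-0.50j, -0.24+0.50j, (-0.25-0.11j), (-0.25+0.11j)],  [(0.52+0j), -0.15-0.08j, -0.15+0.08j, -0.04-0.19j, (-0.04+0.19j)]]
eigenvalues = [(0.21+0j), (-0.01+0.19j), (-0.01-0.19j), (-0.04+0.04j), (-0.04-0.04j)]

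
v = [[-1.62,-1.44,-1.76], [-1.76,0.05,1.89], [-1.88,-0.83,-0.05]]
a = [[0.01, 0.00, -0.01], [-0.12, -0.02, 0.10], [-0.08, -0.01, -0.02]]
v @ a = [[0.3, 0.05, -0.09], [-0.17, -0.02, -0.02], [0.08, 0.02, -0.06]]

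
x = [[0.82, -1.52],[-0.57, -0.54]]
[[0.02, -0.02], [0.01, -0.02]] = x @ [[-0.0, 0.01], [-0.01, 0.02]]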